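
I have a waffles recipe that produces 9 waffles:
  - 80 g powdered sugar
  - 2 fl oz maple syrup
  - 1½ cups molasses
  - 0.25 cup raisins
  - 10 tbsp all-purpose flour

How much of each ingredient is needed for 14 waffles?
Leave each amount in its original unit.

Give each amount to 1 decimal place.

Scaling factor: 14/9.
powdered sugar: 80 g × 14/9 ≈ 124.4 g
maple syrup: 2 fl oz × 14/9 ≈ 3.1 fl oz
molasses: 1.5 cup × 14/9 ≈ 2.3 cup
raisins: 0.25 cup × 14/9 ≈ 0.4 cup
all-purpose flour: 10 tbsp × 14/9 ≈ 15.6 tbsp

powdered sugar: 124.4 g; maple syrup: 3.1 fl oz; molasses: 2.3 cup; raisins: 0.4 cup; all-purpose flour: 15.6 tbsp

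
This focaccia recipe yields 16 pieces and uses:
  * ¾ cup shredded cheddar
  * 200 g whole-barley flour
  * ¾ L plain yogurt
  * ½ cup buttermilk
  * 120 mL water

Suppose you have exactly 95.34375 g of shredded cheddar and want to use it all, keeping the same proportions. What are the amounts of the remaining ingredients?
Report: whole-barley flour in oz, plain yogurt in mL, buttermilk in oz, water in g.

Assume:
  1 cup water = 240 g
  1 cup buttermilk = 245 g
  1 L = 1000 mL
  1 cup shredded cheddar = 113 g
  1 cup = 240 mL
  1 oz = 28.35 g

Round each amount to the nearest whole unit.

The original recipe has 84.75 g of shredded cheddar, so the scaling factor is 95.34375 ÷ 84.75 = 9/8 = 1.125.
whole-barley flour: 200 g × 9/8 ÷ 28.35 g/oz ≈ 8 oz
plain yogurt: 0.75 L × 9/8 × 1000 mL/L ≈ 844 mL
buttermilk: 0.5 cup × 9/8 × 245 g/cup ÷ 28.35 g/oz ≈ 5 oz
water: 120 mL × 9/8 ÷ 240 mL/cup × 240 g/cup = 135 g

whole-barley flour: 8 oz; plain yogurt: 844 mL; buttermilk: 5 oz; water: 135 g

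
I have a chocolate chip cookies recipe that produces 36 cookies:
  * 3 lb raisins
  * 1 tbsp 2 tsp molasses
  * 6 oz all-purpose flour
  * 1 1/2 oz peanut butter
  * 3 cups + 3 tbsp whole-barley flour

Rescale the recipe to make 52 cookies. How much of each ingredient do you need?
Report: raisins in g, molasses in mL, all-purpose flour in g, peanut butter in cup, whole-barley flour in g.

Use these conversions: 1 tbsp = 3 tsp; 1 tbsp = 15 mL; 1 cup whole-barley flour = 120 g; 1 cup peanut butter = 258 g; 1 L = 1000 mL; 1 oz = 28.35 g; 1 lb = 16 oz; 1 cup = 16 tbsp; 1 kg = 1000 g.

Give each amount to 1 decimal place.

raisins: 1965.6 g; molasses: 36.1 mL; all-purpose flour: 245.7 g; peanut butter: 0.2 cup; whole-barley flour: 552.5 g

Scaling factor: 52/36 = 13/9.
raisins: 3 lb × 13/9 × 16 oz/lb × 28.35 g/oz = 1965.6 g
molasses: (1 tbsp + 2 tsp = 5/3 tbsp) × 13/9 × 15 mL/tbsp ≈ 36.1 mL
all-purpose flour: 6 oz × 13/9 × 28.35 g/oz = 245.7 g
peanut butter: 1.5 oz × 13/9 × 28.35 g/oz ÷ 258 g/cup ≈ 0.2 cup
whole-barley flour: (3 cup + 3 tbsp = 3.1875 cup) × 13/9 × 120 g/cup = 552.5 g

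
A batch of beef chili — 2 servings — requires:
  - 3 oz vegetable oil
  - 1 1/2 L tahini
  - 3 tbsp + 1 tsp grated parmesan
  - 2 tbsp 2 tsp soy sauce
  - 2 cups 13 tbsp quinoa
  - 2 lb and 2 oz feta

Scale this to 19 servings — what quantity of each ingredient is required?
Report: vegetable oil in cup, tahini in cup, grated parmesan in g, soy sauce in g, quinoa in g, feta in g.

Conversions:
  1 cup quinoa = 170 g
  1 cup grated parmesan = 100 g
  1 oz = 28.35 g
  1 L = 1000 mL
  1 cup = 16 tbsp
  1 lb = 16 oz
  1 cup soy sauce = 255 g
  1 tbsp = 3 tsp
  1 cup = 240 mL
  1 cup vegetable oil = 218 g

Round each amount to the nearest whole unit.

vegetable oil: 4 cup; tahini: 59 cup; grated parmesan: 198 g; soy sauce: 404 g; quinoa: 4542 g; feta: 9157 g

Scaling factor: 19/2 = 9.5.
vegetable oil: 3 oz × 19/2 × 28.35 g/oz ÷ 218 g/cup ≈ 4 cup
tahini: 1.5 L × 19/2 × 1000 mL/L ÷ 240 mL/cup ≈ 59 cup
grated parmesan: (3 tbsp + 1 tsp = 10/3 tbsp) × 19/2 ÷ 16 tbsp/cup × 100 g/cup ≈ 198 g
soy sauce: (2 tbsp + 2 tsp = 8/3 tbsp) × 19/2 ÷ 16 tbsp/cup × 255 g/cup ≈ 404 g
quinoa: (2 cup + 13 tbsp = 2.8125 cup) × 19/2 × 170 g/cup ≈ 4542 g
feta: (2 lb + 2 oz = 2.125 lb) × 19/2 × 16 oz/lb × 28.35 g/oz ≈ 9157 g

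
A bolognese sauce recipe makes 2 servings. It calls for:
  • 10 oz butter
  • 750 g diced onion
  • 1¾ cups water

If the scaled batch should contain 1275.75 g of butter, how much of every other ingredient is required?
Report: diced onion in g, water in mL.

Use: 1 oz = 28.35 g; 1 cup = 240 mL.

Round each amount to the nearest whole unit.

The original recipe has 283.5 g of butter, so the scaling factor is 1275.75 ÷ 283.5 = 9/2 = 4.5.
diced onion: 750 g × 9/2 = 3375 g
water: 1.75 cup × 9/2 × 240 mL/cup = 1890 mL

diced onion: 3375 g; water: 1890 mL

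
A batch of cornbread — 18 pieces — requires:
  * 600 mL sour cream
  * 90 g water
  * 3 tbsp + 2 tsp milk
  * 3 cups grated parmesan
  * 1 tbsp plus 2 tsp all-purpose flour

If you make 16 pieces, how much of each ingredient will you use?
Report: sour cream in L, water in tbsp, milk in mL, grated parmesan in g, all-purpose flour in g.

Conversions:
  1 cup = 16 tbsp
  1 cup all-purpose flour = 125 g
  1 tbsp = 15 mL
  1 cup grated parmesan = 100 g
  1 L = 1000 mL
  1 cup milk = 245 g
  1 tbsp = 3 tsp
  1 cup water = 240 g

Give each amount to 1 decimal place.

Scaling factor: 16/18 = 8/9.
sour cream: 600 mL × 8/9 ÷ 1000 mL/L ≈ 0.5 L
water: 90 g × 8/9 ÷ 240 g/cup × 16 tbsp/cup ≈ 5.3 tbsp
milk: (3 tbsp + 2 tsp = 11/3 tbsp) × 8/9 × 15 mL/tbsp ≈ 48.9 mL
grated parmesan: 3 cup × 8/9 × 100 g/cup ≈ 266.7 g
all-purpose flour: (1 tbsp + 2 tsp = 5/3 tbsp) × 8/9 ÷ 16 tbsp/cup × 125 g/cup ≈ 11.6 g

sour cream: 0.5 L; water: 5.3 tbsp; milk: 48.9 mL; grated parmesan: 266.7 g; all-purpose flour: 11.6 g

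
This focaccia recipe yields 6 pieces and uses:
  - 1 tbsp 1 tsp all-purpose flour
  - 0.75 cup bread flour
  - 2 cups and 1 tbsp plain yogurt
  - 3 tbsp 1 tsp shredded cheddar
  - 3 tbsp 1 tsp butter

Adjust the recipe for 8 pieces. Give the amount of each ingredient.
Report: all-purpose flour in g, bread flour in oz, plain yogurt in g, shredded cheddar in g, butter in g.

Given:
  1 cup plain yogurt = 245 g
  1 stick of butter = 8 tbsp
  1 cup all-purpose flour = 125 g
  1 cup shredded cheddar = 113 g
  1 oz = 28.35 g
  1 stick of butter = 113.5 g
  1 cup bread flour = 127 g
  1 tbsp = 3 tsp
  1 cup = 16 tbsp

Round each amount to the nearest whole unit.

Scaling factor: 8/6 = 4/3.
all-purpose flour: (1 tbsp + 1 tsp = 4/3 tbsp) × 4/3 ÷ 16 tbsp/cup × 125 g/cup ≈ 14 g
bread flour: 0.75 cup × 4/3 × 127 g/cup ÷ 28.35 g/oz ≈ 4 oz
plain yogurt: (2 cup + 1 tbsp = 2.0625 cup) × 4/3 × 245 g/cup ≈ 674 g
shredded cheddar: (3 tbsp + 1 tsp = 10/3 tbsp) × 4/3 ÷ 16 tbsp/cup × 113 g/cup ≈ 31 g
butter: (3 tbsp + 1 tsp = 10/3 tbsp) × 4/3 ÷ 8 tbsp/stick × 113.5 g/stick ≈ 63 g

all-purpose flour: 14 g; bread flour: 4 oz; plain yogurt: 674 g; shredded cheddar: 31 g; butter: 63 g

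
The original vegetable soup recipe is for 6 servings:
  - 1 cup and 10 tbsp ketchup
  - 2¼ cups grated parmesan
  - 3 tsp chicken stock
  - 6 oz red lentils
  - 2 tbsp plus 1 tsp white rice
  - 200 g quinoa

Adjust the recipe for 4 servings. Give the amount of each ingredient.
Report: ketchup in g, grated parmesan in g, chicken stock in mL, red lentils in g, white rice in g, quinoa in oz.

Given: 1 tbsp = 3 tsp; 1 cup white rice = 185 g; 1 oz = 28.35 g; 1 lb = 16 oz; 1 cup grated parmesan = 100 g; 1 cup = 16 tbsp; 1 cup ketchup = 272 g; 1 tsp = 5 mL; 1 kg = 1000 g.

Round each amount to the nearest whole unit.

Scaling factor: 4/6 = 2/3.
ketchup: (1 cup + 10 tbsp = 1.625 cup) × 2/3 × 272 g/cup ≈ 295 g
grated parmesan: 2.25 cup × 2/3 × 100 g/cup = 150 g
chicken stock: 3 tsp × 2/3 × 5 mL/tsp = 10 mL
red lentils: 6 oz × 2/3 × 28.35 g/oz ≈ 113 g
white rice: (2 tbsp + 1 tsp = 7/3 tbsp) × 2/3 ÷ 16 tbsp/cup × 185 g/cup ≈ 18 g
quinoa: 200 g × 2/3 ÷ 28.35 g/oz ≈ 5 oz

ketchup: 295 g; grated parmesan: 150 g; chicken stock: 10 mL; red lentils: 113 g; white rice: 18 g; quinoa: 5 oz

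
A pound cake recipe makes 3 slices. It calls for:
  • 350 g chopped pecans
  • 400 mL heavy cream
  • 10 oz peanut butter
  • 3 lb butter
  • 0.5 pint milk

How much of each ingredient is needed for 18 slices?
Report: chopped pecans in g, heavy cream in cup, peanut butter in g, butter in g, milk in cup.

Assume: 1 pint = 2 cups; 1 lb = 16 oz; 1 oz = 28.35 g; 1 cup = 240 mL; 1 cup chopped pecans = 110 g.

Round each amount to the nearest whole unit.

Scaling factor: 18/3 = 6.
chopped pecans: 350 g × 6 = 2100 g
heavy cream: 400 mL × 6 ÷ 240 mL/cup = 10 cup
peanut butter: 10 oz × 6 × 28.35 g/oz = 1701 g
butter: 3 lb × 6 × 16 oz/lb × 28.35 g/oz ≈ 8165 g
milk: 0.5 pint × 6 × 2 cup/pint = 6 cup

chopped pecans: 2100 g; heavy cream: 10 cup; peanut butter: 1701 g; butter: 8165 g; milk: 6 cup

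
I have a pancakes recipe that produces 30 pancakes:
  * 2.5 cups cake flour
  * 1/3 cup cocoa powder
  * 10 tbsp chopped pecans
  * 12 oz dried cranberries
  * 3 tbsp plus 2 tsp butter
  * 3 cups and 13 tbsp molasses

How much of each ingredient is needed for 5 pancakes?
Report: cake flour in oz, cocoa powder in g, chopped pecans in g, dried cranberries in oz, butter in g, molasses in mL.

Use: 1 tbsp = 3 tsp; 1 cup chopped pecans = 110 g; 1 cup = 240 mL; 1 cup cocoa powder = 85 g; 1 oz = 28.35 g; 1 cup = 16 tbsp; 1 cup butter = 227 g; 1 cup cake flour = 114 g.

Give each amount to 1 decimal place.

Scaling factor: 5/30 = 1/6.
cake flour: 2.5 cup × 1/6 × 114 g/cup ÷ 28.35 g/oz ≈ 1.7 oz
cocoa powder: 1/3 cup × 1/6 × 85 g/cup ≈ 4.7 g
chopped pecans: 10 tbsp × 1/6 ÷ 16 tbsp/cup × 110 g/cup ≈ 11.5 g
dried cranberries: 12 oz × 1/6 = 2.0 oz
butter: (3 tbsp + 2 tsp = 11/3 tbsp) × 1/6 ÷ 16 tbsp/cup × 227 g/cup ≈ 8.7 g
molasses: (3 cup + 13 tbsp = 3.8125 cup) × 1/6 × 240 mL/cup = 152.5 mL

cake flour: 1.7 oz; cocoa powder: 4.7 g; chopped pecans: 11.5 g; dried cranberries: 2.0 oz; butter: 8.7 g; molasses: 152.5 mL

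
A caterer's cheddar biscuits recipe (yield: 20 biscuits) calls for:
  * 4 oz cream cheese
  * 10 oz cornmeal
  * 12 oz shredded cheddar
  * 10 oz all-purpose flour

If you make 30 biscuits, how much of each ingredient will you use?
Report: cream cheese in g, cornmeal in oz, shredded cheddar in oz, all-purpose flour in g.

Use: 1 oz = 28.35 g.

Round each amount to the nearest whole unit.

Scaling factor: 30/20 = 3/2 = 1.5.
cream cheese: 4 oz × 3/2 × 28.35 g/oz ≈ 170 g
cornmeal: 10 oz × 3/2 = 15 oz
shredded cheddar: 12 oz × 3/2 = 18 oz
all-purpose flour: 10 oz × 3/2 × 28.35 g/oz ≈ 425 g

cream cheese: 170 g; cornmeal: 15 oz; shredded cheddar: 18 oz; all-purpose flour: 425 g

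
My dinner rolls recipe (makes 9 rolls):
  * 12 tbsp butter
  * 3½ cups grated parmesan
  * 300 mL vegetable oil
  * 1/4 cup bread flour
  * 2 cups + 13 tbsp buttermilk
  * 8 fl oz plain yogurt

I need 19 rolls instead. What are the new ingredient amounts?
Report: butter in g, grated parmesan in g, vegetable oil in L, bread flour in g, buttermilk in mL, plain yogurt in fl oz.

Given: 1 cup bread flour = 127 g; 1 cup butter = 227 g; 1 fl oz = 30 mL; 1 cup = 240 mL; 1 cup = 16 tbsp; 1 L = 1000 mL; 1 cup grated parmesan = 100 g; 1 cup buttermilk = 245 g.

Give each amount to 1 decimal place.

butter: 359.4 g; grated parmesan: 738.9 g; vegetable oil: 0.6 L; bread flour: 67.0 g; buttermilk: 1425.0 mL; plain yogurt: 16.9 fl oz

Scaling factor: 19/9.
butter: 12 tbsp × 19/9 ÷ 16 tbsp/cup × 227 g/cup ≈ 359.4 g
grated parmesan: 3.5 cup × 19/9 × 100 g/cup ≈ 738.9 g
vegetable oil: 300 mL × 19/9 ÷ 1000 mL/L ≈ 0.6 L
bread flour: 0.25 cup × 19/9 × 127 g/cup ≈ 67.0 g
buttermilk: (2 cup + 13 tbsp = 2.8125 cup) × 19/9 × 240 mL/cup = 1425.0 mL
plain yogurt: 8 fl oz × 19/9 ≈ 16.9 fl oz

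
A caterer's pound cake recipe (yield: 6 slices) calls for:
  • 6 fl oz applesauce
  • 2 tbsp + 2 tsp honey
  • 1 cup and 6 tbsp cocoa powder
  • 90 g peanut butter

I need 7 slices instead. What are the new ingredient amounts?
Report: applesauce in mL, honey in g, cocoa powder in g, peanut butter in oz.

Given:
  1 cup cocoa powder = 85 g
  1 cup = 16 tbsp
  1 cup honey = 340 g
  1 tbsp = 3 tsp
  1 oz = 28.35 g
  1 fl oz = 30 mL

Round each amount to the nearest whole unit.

Scaling factor: 7/6.
applesauce: 6 fl oz × 7/6 × 30 mL/fl oz = 210 mL
honey: (2 tbsp + 2 tsp = 8/3 tbsp) × 7/6 ÷ 16 tbsp/cup × 340 g/cup ≈ 66 g
cocoa powder: (1 cup + 6 tbsp = 1.375 cup) × 7/6 × 85 g/cup ≈ 136 g
peanut butter: 90 g × 7/6 ÷ 28.35 g/oz ≈ 4 oz

applesauce: 210 mL; honey: 66 g; cocoa powder: 136 g; peanut butter: 4 oz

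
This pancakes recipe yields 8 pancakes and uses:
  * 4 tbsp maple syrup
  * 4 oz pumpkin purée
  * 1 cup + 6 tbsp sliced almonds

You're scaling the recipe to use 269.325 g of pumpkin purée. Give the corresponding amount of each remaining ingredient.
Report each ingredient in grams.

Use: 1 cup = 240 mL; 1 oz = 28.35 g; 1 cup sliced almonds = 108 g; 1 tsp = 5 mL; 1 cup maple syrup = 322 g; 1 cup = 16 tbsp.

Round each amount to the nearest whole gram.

The original recipe has 113.4 g of pumpkin purée, so the scaling factor is 269.325 ÷ 113.4 = 19/8 = 2.375.
maple syrup: 4 tbsp × 19/8 ÷ 16 tbsp/cup × 322 g/cup ≈ 191 g
sliced almonds: (1 cup + 6 tbsp = 1.375 cup) × 19/8 × 108 g/cup ≈ 353 g

maple syrup: 191 g; sliced almonds: 353 g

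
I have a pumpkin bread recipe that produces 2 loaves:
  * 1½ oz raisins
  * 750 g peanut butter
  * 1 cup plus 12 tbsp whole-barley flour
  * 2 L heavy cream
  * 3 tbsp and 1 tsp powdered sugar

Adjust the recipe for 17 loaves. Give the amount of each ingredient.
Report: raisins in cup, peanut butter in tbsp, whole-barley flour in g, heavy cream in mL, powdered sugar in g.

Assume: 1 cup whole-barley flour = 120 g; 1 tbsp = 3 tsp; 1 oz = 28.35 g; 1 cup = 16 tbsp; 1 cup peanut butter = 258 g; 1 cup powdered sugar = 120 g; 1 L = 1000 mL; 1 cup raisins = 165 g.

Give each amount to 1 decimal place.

raisins: 2.2 cup; peanut butter: 395.3 tbsp; whole-barley flour: 1785.0 g; heavy cream: 17000.0 mL; powdered sugar: 212.5 g

Scaling factor: 17/2 = 8.5.
raisins: 1.5 oz × 17/2 × 28.35 g/oz ÷ 165 g/cup ≈ 2.2 cup
peanut butter: 750 g × 17/2 ÷ 258 g/cup × 16 tbsp/cup ≈ 395.3 tbsp
whole-barley flour: (1 cup + 12 tbsp = 1.75 cup) × 17/2 × 120 g/cup = 1785.0 g
heavy cream: 2 L × 17/2 × 1000 mL/L = 17000.0 mL
powdered sugar: (3 tbsp + 1 tsp = 10/3 tbsp) × 17/2 ÷ 16 tbsp/cup × 120 g/cup = 212.5 g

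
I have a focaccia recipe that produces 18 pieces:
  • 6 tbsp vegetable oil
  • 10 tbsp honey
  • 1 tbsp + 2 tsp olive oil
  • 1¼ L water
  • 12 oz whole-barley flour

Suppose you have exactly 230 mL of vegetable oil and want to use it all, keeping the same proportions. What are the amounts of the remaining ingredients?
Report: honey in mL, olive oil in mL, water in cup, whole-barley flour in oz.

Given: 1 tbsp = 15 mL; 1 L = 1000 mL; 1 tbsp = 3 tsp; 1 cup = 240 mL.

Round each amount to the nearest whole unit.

The original recipe has 90 mL of vegetable oil, so the scaling factor is 230 ÷ 90 = 23/9.
honey: 10 tbsp × 23/9 × 15 mL/tbsp ≈ 383 mL
olive oil: (1 tbsp + 2 tsp = 5/3 tbsp) × 23/9 × 15 mL/tbsp ≈ 64 mL
water: 1.25 L × 23/9 × 1000 mL/L ÷ 240 mL/cup ≈ 13 cup
whole-barley flour: 12 oz × 23/9 ≈ 31 oz

honey: 383 mL; olive oil: 64 mL; water: 13 cup; whole-barley flour: 31 oz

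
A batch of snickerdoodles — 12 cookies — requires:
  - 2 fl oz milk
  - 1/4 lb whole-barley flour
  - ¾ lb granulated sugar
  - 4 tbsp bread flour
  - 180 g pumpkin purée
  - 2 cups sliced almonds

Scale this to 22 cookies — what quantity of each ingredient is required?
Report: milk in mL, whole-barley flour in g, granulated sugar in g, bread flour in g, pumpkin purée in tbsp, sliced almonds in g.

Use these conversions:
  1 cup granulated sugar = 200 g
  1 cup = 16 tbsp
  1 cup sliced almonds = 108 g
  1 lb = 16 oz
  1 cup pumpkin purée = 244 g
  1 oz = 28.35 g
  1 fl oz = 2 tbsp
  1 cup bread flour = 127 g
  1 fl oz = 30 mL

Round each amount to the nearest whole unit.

Scaling factor: 22/12 = 11/6.
milk: 2 fl oz × 11/6 × 30 mL/fl oz = 110 mL
whole-barley flour: 0.25 lb × 11/6 × 16 oz/lb × 28.35 g/oz ≈ 208 g
granulated sugar: 0.75 lb × 11/6 × 16 oz/lb × 28.35 g/oz ≈ 624 g
bread flour: 4 tbsp × 11/6 ÷ 16 tbsp/cup × 127 g/cup ≈ 58 g
pumpkin purée: 180 g × 11/6 ÷ 244 g/cup × 16 tbsp/cup ≈ 22 tbsp
sliced almonds: 2 cup × 11/6 × 108 g/cup = 396 g

milk: 110 mL; whole-barley flour: 208 g; granulated sugar: 624 g; bread flour: 58 g; pumpkin purée: 22 tbsp; sliced almonds: 396 g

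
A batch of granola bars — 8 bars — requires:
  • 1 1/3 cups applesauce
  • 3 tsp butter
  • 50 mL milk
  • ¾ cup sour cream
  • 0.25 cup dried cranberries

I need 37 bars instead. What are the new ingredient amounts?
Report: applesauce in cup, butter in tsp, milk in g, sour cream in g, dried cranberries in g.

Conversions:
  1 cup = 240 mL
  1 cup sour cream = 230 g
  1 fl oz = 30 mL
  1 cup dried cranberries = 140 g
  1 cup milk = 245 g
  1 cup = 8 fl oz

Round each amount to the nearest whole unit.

applesauce: 6 cup; butter: 14 tsp; milk: 236 g; sour cream: 798 g; dried cranberries: 162 g

Scaling factor: 37/8 = 4.625.
applesauce: 4/3 cup × 37/8 ≈ 6 cup
butter: 3 tsp × 37/8 ≈ 14 tsp
milk: 50 mL × 37/8 ÷ 240 mL/cup × 245 g/cup ≈ 236 g
sour cream: 0.75 cup × 37/8 × 230 g/cup ≈ 798 g
dried cranberries: 0.25 cup × 37/8 × 140 g/cup ≈ 162 g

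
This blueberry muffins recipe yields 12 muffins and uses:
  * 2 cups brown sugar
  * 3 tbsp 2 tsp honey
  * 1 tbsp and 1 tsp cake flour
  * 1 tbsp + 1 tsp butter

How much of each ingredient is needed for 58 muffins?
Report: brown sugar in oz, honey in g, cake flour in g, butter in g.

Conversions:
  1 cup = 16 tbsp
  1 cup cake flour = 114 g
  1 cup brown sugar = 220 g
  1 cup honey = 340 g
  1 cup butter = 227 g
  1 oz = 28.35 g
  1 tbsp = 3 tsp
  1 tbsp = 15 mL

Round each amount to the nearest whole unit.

Scaling factor: 58/12 = 29/6.
brown sugar: 2 cup × 29/6 × 220 g/cup ÷ 28.35 g/oz ≈ 75 oz
honey: (3 tbsp + 2 tsp = 11/3 tbsp) × 29/6 ÷ 16 tbsp/cup × 340 g/cup ≈ 377 g
cake flour: (1 tbsp + 1 tsp = 4/3 tbsp) × 29/6 ÷ 16 tbsp/cup × 114 g/cup ≈ 46 g
butter: (1 tbsp + 1 tsp = 4/3 tbsp) × 29/6 ÷ 16 tbsp/cup × 227 g/cup ≈ 91 g

brown sugar: 75 oz; honey: 377 g; cake flour: 46 g; butter: 91 g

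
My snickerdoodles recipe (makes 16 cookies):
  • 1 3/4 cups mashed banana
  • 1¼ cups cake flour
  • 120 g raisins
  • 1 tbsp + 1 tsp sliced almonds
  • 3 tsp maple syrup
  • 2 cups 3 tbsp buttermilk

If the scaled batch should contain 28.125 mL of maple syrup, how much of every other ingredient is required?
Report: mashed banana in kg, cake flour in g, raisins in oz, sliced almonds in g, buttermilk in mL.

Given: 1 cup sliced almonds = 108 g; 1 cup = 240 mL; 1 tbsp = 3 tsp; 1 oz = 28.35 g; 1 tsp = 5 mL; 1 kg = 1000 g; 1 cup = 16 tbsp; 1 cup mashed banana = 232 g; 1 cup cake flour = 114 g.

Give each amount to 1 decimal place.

The original recipe has 15 mL of maple syrup, so the scaling factor is 28.125 ÷ 15 = 15/8 = 1.875.
mashed banana: 1.75 cup × 15/8 × 232 g/cup ÷ 1000 g/kg ≈ 0.8 kg
cake flour: 1.25 cup × 15/8 × 114 g/cup ≈ 267.2 g
raisins: 120 g × 15/8 ÷ 28.35 g/oz ≈ 7.9 oz
sliced almonds: (1 tbsp + 1 tsp = 4/3 tbsp) × 15/8 ÷ 16 tbsp/cup × 108 g/cup ≈ 16.9 g
buttermilk: (2 cup + 3 tbsp = 2.1875 cup) × 15/8 × 240 mL/cup ≈ 984.4 mL

mashed banana: 0.8 kg; cake flour: 267.2 g; raisins: 7.9 oz; sliced almonds: 16.9 g; buttermilk: 984.4 mL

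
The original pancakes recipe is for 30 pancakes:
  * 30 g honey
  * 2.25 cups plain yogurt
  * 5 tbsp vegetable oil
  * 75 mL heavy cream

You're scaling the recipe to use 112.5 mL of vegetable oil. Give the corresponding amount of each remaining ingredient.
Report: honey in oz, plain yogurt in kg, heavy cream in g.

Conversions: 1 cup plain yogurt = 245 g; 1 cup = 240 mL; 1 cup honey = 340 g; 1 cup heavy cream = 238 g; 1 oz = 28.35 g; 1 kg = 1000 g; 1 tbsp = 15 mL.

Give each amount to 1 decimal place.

The original recipe has 75 mL of vegetable oil, so the scaling factor is 112.5 ÷ 75 = 3/2 = 1.5.
honey: 30 g × 3/2 ÷ 28.35 g/oz ≈ 1.6 oz
plain yogurt: 2.25 cup × 3/2 × 245 g/cup ÷ 1000 g/kg ≈ 0.8 kg
heavy cream: 75 mL × 3/2 ÷ 240 mL/cup × 238 g/cup ≈ 111.6 g

honey: 1.6 oz; plain yogurt: 0.8 kg; heavy cream: 111.6 g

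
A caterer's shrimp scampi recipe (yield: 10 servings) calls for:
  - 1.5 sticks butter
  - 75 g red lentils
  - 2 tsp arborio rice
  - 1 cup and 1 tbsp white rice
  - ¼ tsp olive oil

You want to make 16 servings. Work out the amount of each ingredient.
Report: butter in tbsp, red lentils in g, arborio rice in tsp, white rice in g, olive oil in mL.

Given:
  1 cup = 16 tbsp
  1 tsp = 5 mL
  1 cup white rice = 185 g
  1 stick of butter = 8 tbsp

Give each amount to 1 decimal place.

Scaling factor: 16/10 = 8/5 = 1.6.
butter: 1.5 stick × 8/5 × 8 tbsp/stick = 19.2 tbsp
red lentils: 75 g × 8/5 = 120.0 g
arborio rice: 2 tsp × 8/5 = 3.2 tsp
white rice: (1 cup + 1 tbsp = 1.0625 cup) × 8/5 × 185 g/cup = 314.5 g
olive oil: 0.25 tsp × 8/5 × 5 mL/tsp = 2.0 mL

butter: 19.2 tbsp; red lentils: 120.0 g; arborio rice: 3.2 tsp; white rice: 314.5 g; olive oil: 2.0 mL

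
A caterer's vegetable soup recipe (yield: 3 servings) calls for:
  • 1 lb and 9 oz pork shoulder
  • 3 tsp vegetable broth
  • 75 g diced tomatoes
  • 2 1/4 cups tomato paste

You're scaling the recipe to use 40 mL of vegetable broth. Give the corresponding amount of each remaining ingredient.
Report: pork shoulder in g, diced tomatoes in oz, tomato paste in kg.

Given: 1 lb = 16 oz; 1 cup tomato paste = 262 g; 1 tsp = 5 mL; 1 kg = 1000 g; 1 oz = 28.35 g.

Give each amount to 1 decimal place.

pork shoulder: 1890.0 g; diced tomatoes: 7.1 oz; tomato paste: 1.6 kg

The original recipe has 15 mL of vegetable broth, so the scaling factor is 40 ÷ 15 = 8/3.
pork shoulder: (1 lb + 9 oz = 1.5625 lb) × 8/3 × 16 oz/lb × 28.35 g/oz = 1890.0 g
diced tomatoes: 75 g × 8/3 ÷ 28.35 g/oz ≈ 7.1 oz
tomato paste: 2.25 cup × 8/3 × 262 g/cup ÷ 1000 g/kg ≈ 1.6 kg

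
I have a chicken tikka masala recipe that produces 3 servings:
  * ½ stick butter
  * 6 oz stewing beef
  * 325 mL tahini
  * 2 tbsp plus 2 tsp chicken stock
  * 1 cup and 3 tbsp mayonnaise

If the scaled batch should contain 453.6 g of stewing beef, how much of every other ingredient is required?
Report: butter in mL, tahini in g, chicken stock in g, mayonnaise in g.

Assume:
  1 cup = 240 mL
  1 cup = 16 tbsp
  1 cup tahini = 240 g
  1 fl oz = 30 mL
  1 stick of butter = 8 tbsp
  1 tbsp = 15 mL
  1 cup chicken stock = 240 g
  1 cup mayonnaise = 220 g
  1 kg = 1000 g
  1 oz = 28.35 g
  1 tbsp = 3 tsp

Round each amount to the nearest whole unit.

butter: 160 mL; tahini: 867 g; chicken stock: 107 g; mayonnaise: 697 g

The original recipe has 170.1 g of stewing beef, so the scaling factor is 453.6 ÷ 170.1 = 8/3.
butter: 0.5 stick × 8/3 × 8 tbsp/stick × 15 mL/tbsp = 160 mL
tahini: 325 mL × 8/3 ÷ 240 mL/cup × 240 g/cup ≈ 867 g
chicken stock: (2 tbsp + 2 tsp = 8/3 tbsp) × 8/3 ÷ 16 tbsp/cup × 240 g/cup ≈ 107 g
mayonnaise: (1 cup + 3 tbsp = 1.1875 cup) × 8/3 × 220 g/cup ≈ 697 g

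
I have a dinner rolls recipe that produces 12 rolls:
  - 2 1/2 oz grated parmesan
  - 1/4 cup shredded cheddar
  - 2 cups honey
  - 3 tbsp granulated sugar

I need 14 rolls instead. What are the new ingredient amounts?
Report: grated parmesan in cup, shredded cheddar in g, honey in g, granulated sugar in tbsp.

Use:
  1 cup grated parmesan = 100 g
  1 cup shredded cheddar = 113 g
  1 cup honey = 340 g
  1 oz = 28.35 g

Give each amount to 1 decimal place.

grated parmesan: 0.8 cup; shredded cheddar: 33.0 g; honey: 793.3 g; granulated sugar: 3.5 tbsp

Scaling factor: 14/12 = 7/6.
grated parmesan: 2.5 oz × 7/6 × 28.35 g/oz ÷ 100 g/cup ≈ 0.8 cup
shredded cheddar: 0.25 cup × 7/6 × 113 g/cup ≈ 33.0 g
honey: 2 cup × 7/6 × 340 g/cup ≈ 793.3 g
granulated sugar: 3 tbsp × 7/6 = 3.5 tbsp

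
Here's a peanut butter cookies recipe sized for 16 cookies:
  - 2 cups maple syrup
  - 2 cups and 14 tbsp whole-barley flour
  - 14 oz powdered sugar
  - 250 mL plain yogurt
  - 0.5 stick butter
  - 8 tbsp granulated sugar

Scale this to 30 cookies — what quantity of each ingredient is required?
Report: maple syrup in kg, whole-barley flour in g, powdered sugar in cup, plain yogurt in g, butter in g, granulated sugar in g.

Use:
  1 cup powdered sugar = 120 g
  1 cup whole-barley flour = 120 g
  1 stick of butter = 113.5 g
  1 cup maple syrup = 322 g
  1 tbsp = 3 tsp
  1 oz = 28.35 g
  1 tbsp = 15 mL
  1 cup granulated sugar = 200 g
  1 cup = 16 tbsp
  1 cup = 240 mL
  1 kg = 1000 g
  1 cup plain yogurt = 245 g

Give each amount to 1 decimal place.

Scaling factor: 30/16 = 15/8 = 1.875.
maple syrup: 2 cup × 15/8 × 322 g/cup ÷ 1000 g/kg ≈ 1.2 kg
whole-barley flour: (2 cup + 14 tbsp = 2.875 cup) × 15/8 × 120 g/cup ≈ 646.9 g
powdered sugar: 14 oz × 15/8 × 28.35 g/oz ÷ 120 g/cup ≈ 6.2 cup
plain yogurt: 250 mL × 15/8 ÷ 240 mL/cup × 245 g/cup ≈ 478.5 g
butter: 0.5 stick × 15/8 × 113.5 g/stick ≈ 106.4 g
granulated sugar: 8 tbsp × 15/8 ÷ 16 tbsp/cup × 200 g/cup = 187.5 g

maple syrup: 1.2 kg; whole-barley flour: 646.9 g; powdered sugar: 6.2 cup; plain yogurt: 478.5 g; butter: 106.4 g; granulated sugar: 187.5 g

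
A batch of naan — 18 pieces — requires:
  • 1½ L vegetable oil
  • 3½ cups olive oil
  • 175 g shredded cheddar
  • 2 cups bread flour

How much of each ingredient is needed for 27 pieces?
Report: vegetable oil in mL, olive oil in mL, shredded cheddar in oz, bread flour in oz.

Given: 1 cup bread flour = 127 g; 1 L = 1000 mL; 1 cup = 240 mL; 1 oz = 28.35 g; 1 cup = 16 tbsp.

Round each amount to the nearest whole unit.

vegetable oil: 2250 mL; olive oil: 1260 mL; shredded cheddar: 9 oz; bread flour: 13 oz

Scaling factor: 27/18 = 3/2 = 1.5.
vegetable oil: 1.5 L × 3/2 × 1000 mL/L = 2250 mL
olive oil: 3.5 cup × 3/2 × 240 mL/cup = 1260 mL
shredded cheddar: 175 g × 3/2 ÷ 28.35 g/oz ≈ 9 oz
bread flour: 2 cup × 3/2 × 127 g/cup ÷ 28.35 g/oz ≈ 13 oz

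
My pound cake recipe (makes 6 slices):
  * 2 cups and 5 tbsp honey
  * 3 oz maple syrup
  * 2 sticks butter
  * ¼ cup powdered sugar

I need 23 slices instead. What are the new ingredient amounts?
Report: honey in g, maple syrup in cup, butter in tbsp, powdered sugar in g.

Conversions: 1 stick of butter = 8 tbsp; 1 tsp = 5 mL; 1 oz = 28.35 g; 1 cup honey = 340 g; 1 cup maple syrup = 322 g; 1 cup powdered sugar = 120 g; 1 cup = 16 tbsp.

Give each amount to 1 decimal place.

honey: 3014.0 g; maple syrup: 1.0 cup; butter: 61.3 tbsp; powdered sugar: 115.0 g

Scaling factor: 23/6.
honey: (2 cup + 5 tbsp = 2.3125 cup) × 23/6 × 340 g/cup ≈ 3014.0 g
maple syrup: 3 oz × 23/6 × 28.35 g/oz ÷ 322 g/cup ≈ 1.0 cup
butter: 2 stick × 23/6 × 8 tbsp/stick ≈ 61.3 tbsp
powdered sugar: 0.25 cup × 23/6 × 120 g/cup = 115.0 g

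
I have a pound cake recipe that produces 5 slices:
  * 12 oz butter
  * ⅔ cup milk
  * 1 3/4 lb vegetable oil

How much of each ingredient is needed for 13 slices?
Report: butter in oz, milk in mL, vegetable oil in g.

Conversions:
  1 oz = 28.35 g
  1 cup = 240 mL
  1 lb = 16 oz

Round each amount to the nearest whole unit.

Scaling factor: 13/5 = 2.6.
butter: 12 oz × 13/5 ≈ 31 oz
milk: 2/3 cup × 13/5 × 240 mL/cup = 416 mL
vegetable oil: 1.75 lb × 13/5 × 16 oz/lb × 28.35 g/oz ≈ 2064 g

butter: 31 oz; milk: 416 mL; vegetable oil: 2064 g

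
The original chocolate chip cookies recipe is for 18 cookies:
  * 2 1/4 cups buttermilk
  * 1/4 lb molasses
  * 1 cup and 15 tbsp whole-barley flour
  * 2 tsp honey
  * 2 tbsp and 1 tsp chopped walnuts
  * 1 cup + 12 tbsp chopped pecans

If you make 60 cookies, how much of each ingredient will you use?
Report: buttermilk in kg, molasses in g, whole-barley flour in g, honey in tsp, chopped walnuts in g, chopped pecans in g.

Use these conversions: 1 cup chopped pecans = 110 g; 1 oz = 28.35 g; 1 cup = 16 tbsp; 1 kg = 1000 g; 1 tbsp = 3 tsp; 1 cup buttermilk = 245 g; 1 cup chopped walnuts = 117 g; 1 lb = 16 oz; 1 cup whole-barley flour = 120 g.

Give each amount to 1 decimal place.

buttermilk: 1.8 kg; molasses: 378.0 g; whole-barley flour: 775.0 g; honey: 6.7 tsp; chopped walnuts: 56.9 g; chopped pecans: 641.7 g

Scaling factor: 60/18 = 10/3.
buttermilk: 2.25 cup × 10/3 × 245 g/cup ÷ 1000 g/kg ≈ 1.8 kg
molasses: 0.25 lb × 10/3 × 16 oz/lb × 28.35 g/oz = 378.0 g
whole-barley flour: (1 cup + 15 tbsp = 1.9375 cup) × 10/3 × 120 g/cup = 775.0 g
honey: 2 tsp × 10/3 ≈ 6.7 tsp
chopped walnuts: (2 tbsp + 1 tsp = 7/3 tbsp) × 10/3 ÷ 16 tbsp/cup × 117 g/cup ≈ 56.9 g
chopped pecans: (1 cup + 12 tbsp = 1.75 cup) × 10/3 × 110 g/cup ≈ 641.7 g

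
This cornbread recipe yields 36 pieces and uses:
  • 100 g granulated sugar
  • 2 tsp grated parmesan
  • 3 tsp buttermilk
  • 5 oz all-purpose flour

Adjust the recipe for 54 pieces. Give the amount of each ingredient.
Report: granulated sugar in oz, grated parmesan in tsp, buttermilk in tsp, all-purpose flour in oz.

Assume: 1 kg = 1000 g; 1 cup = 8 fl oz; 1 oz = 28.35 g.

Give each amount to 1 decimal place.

Scaling factor: 54/36 = 3/2 = 1.5.
granulated sugar: 100 g × 3/2 ÷ 28.35 g/oz ≈ 5.3 oz
grated parmesan: 2 tsp × 3/2 = 3.0 tsp
buttermilk: 3 tsp × 3/2 = 4.5 tsp
all-purpose flour: 5 oz × 3/2 = 7.5 oz

granulated sugar: 5.3 oz; grated parmesan: 3.0 tsp; buttermilk: 4.5 tsp; all-purpose flour: 7.5 oz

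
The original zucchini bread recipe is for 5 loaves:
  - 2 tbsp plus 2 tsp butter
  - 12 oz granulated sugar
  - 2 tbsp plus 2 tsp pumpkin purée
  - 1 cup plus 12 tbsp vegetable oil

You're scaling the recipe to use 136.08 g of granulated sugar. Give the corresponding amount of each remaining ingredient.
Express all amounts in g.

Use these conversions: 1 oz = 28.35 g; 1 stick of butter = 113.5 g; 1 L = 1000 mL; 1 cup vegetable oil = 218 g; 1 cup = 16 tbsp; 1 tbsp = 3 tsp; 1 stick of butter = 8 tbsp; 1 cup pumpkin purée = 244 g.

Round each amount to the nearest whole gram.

The original recipe has 340.2 g of granulated sugar, so the scaling factor is 136.08 ÷ 340.2 = 2/5 = 0.4.
butter: (2 tbsp + 2 tsp = 8/3 tbsp) × 2/5 ÷ 8 tbsp/stick × 113.5 g/stick ≈ 15 g
pumpkin purée: (2 tbsp + 2 tsp = 8/3 tbsp) × 2/5 ÷ 16 tbsp/cup × 244 g/cup ≈ 16 g
vegetable oil: (1 cup + 12 tbsp = 1.75 cup) × 2/5 × 218 g/cup ≈ 153 g

butter: 15 g; pumpkin purée: 16 g; vegetable oil: 153 g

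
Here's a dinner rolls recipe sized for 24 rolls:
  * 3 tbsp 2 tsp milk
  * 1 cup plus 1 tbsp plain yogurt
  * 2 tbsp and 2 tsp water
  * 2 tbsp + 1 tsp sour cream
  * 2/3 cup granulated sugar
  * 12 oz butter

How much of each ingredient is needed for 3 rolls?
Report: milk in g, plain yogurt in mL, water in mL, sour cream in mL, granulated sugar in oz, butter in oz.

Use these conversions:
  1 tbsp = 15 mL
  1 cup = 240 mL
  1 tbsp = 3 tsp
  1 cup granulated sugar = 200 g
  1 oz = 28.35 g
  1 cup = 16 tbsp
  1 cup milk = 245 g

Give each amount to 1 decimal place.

milk: 7.0 g; plain yogurt: 31.9 mL; water: 5.0 mL; sour cream: 4.4 mL; granulated sugar: 0.6 oz; butter: 1.5 oz

Scaling factor: 3/24 = 1/8 = 0.125.
milk: (3 tbsp + 2 tsp = 11/3 tbsp) × 1/8 ÷ 16 tbsp/cup × 245 g/cup ≈ 7.0 g
plain yogurt: (1 cup + 1 tbsp = 1.0625 cup) × 1/8 × 240 mL/cup ≈ 31.9 mL
water: (2 tbsp + 2 tsp = 8/3 tbsp) × 1/8 × 15 mL/tbsp = 5.0 mL
sour cream: (2 tbsp + 1 tsp = 7/3 tbsp) × 1/8 × 15 mL/tbsp ≈ 4.4 mL
granulated sugar: 2/3 cup × 1/8 × 200 g/cup ÷ 28.35 g/oz ≈ 0.6 oz
butter: 12 oz × 1/8 = 1.5 oz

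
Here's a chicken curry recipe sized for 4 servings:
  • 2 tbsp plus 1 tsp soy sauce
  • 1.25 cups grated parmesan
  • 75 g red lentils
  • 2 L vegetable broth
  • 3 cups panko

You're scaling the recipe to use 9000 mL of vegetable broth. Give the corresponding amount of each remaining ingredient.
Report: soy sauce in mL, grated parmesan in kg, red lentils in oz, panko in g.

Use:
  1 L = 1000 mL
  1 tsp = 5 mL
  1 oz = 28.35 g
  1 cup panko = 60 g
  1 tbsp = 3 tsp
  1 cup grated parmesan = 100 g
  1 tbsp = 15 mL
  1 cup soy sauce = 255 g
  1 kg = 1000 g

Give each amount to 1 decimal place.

The original recipe has 2000 mL of vegetable broth, so the scaling factor is 9000 ÷ 2000 = 9/2 = 4.5.
soy sauce: (2 tbsp + 1 tsp = 7/3 tbsp) × 9/2 × 15 mL/tbsp = 157.5 mL
grated parmesan: 1.25 cup × 9/2 × 100 g/cup ÷ 1000 g/kg ≈ 0.6 kg
red lentils: 75 g × 9/2 ÷ 28.35 g/oz ≈ 11.9 oz
panko: 3 cup × 9/2 × 60 g/cup = 810.0 g

soy sauce: 157.5 mL; grated parmesan: 0.6 kg; red lentils: 11.9 oz; panko: 810.0 g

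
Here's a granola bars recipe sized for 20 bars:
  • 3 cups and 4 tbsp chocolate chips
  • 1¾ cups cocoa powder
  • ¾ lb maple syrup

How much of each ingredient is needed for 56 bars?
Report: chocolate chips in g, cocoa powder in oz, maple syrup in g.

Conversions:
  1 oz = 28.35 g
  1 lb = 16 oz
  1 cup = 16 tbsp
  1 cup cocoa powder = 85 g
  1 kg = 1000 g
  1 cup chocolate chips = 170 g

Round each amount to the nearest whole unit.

Scaling factor: 56/20 = 14/5 = 2.8.
chocolate chips: (3 cup + 4 tbsp = 3.25 cup) × 14/5 × 170 g/cup = 1547 g
cocoa powder: 1.75 cup × 14/5 × 85 g/cup ÷ 28.35 g/oz ≈ 15 oz
maple syrup: 0.75 lb × 14/5 × 16 oz/lb × 28.35 g/oz ≈ 953 g

chocolate chips: 1547 g; cocoa powder: 15 oz; maple syrup: 953 g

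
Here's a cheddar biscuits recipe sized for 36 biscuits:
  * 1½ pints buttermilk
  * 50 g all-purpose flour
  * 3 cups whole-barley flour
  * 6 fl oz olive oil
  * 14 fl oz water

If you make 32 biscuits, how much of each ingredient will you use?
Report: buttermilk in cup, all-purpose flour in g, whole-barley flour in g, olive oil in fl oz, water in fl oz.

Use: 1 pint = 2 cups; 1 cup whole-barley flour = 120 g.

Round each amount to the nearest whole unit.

Scaling factor: 32/36 = 8/9.
buttermilk: 1.5 pint × 8/9 × 2 cup/pint ≈ 3 cup
all-purpose flour: 50 g × 8/9 ≈ 44 g
whole-barley flour: 3 cup × 8/9 × 120 g/cup = 320 g
olive oil: 6 fl oz × 8/9 ≈ 5 fl oz
water: 14 fl oz × 8/9 ≈ 12 fl oz

buttermilk: 3 cup; all-purpose flour: 44 g; whole-barley flour: 320 g; olive oil: 5 fl oz; water: 12 fl oz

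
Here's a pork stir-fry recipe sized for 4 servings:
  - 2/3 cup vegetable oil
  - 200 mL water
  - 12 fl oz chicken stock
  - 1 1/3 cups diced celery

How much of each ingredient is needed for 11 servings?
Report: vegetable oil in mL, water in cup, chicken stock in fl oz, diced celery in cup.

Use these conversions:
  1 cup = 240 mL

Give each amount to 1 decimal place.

Scaling factor: 11/4 = 2.75.
vegetable oil: 2/3 cup × 11/4 × 240 mL/cup = 440.0 mL
water: 200 mL × 11/4 ÷ 240 mL/cup ≈ 2.3 cup
chicken stock: 12 fl oz × 11/4 = 33.0 fl oz
diced celery: 4/3 cup × 11/4 ≈ 3.7 cup

vegetable oil: 440.0 mL; water: 2.3 cup; chicken stock: 33.0 fl oz; diced celery: 3.7 cup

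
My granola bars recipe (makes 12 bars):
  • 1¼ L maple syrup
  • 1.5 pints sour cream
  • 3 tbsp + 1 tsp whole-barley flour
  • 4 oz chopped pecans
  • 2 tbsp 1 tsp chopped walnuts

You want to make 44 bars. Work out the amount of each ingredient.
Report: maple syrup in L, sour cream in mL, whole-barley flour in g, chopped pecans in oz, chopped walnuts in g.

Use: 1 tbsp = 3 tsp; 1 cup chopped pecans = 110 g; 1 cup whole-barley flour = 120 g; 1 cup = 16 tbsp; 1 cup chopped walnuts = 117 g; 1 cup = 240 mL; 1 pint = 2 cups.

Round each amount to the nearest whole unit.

maple syrup: 5 L; sour cream: 2640 mL; whole-barley flour: 92 g; chopped pecans: 15 oz; chopped walnuts: 63 g

Scaling factor: 44/12 = 11/3.
maple syrup: 1.25 L × 11/3 ≈ 5 L
sour cream: 1.5 pint × 11/3 × 2 cup/pint × 240 mL/cup = 2640 mL
whole-barley flour: (3 tbsp + 1 tsp = 10/3 tbsp) × 11/3 ÷ 16 tbsp/cup × 120 g/cup ≈ 92 g
chopped pecans: 4 oz × 11/3 ≈ 15 oz
chopped walnuts: (2 tbsp + 1 tsp = 7/3 tbsp) × 11/3 ÷ 16 tbsp/cup × 117 g/cup ≈ 63 g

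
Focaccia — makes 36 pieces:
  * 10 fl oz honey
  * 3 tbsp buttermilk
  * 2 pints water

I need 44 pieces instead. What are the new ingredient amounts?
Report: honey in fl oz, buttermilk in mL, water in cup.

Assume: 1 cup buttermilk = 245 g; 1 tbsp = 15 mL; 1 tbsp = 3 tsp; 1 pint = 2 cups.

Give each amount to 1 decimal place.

honey: 12.2 fl oz; buttermilk: 55.0 mL; water: 4.9 cup

Scaling factor: 44/36 = 11/9.
honey: 10 fl oz × 11/9 ≈ 12.2 fl oz
buttermilk: 3 tbsp × 11/9 × 15 mL/tbsp = 55.0 mL
water: 2 pint × 11/9 × 2 cup/pint ≈ 4.9 cup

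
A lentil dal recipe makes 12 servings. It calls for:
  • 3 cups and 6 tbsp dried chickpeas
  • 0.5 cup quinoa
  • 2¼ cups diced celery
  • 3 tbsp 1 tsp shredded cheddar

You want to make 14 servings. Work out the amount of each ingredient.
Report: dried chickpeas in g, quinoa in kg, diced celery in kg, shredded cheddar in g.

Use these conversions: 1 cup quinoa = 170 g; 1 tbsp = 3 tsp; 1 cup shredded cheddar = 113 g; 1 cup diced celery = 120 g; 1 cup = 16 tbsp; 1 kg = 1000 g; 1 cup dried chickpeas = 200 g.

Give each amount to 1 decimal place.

Scaling factor: 14/12 = 7/6.
dried chickpeas: (3 cup + 6 tbsp = 3.375 cup) × 7/6 × 200 g/cup = 787.5 g
quinoa: 0.5 cup × 7/6 × 170 g/cup ÷ 1000 g/kg ≈ 0.1 kg
diced celery: 2.25 cup × 7/6 × 120 g/cup ÷ 1000 g/kg ≈ 0.3 kg
shredded cheddar: (3 tbsp + 1 tsp = 10/3 tbsp) × 7/6 ÷ 16 tbsp/cup × 113 g/cup ≈ 27.5 g

dried chickpeas: 787.5 g; quinoa: 0.1 kg; diced celery: 0.3 kg; shredded cheddar: 27.5 g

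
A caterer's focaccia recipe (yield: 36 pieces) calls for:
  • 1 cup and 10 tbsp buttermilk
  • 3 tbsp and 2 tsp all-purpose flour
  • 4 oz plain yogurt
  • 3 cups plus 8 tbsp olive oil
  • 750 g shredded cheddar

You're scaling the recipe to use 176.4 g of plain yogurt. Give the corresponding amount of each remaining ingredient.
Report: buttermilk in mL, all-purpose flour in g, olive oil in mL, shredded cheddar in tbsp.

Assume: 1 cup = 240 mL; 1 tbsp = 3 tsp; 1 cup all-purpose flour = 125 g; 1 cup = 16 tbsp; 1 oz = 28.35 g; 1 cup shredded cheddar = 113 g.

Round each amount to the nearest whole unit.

The original recipe has 113.4 g of plain yogurt, so the scaling factor is 176.4 ÷ 113.4 = 14/9.
buttermilk: (1 cup + 10 tbsp = 1.625 cup) × 14/9 × 240 mL/cup ≈ 607 mL
all-purpose flour: (3 tbsp + 2 tsp = 11/3 tbsp) × 14/9 ÷ 16 tbsp/cup × 125 g/cup ≈ 45 g
olive oil: (3 cup + 8 tbsp = 3.5 cup) × 14/9 × 240 mL/cup ≈ 1307 mL
shredded cheddar: 750 g × 14/9 ÷ 113 g/cup × 16 tbsp/cup ≈ 165 tbsp

buttermilk: 607 mL; all-purpose flour: 45 g; olive oil: 1307 mL; shredded cheddar: 165 tbsp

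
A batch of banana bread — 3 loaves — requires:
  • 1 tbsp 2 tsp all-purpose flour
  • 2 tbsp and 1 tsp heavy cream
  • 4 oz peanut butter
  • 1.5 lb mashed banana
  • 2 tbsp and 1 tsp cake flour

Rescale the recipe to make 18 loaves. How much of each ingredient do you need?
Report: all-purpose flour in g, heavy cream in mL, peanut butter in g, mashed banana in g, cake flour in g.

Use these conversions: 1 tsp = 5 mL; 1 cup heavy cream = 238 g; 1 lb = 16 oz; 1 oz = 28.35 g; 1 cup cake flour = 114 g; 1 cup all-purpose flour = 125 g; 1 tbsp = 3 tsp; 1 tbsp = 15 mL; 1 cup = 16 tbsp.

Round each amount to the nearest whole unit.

Scaling factor: 18/3 = 6.
all-purpose flour: (1 tbsp + 2 tsp = 5/3 tbsp) × 6 ÷ 16 tbsp/cup × 125 g/cup ≈ 78 g
heavy cream: (2 tbsp + 1 tsp = 7/3 tbsp) × 6 × 15 mL/tbsp = 210 mL
peanut butter: 4 oz × 6 × 28.35 g/oz ≈ 680 g
mashed banana: 1.5 lb × 6 × 16 oz/lb × 28.35 g/oz ≈ 4082 g
cake flour: (2 tbsp + 1 tsp = 7/3 tbsp) × 6 ÷ 16 tbsp/cup × 114 g/cup ≈ 100 g

all-purpose flour: 78 g; heavy cream: 210 mL; peanut butter: 680 g; mashed banana: 4082 g; cake flour: 100 g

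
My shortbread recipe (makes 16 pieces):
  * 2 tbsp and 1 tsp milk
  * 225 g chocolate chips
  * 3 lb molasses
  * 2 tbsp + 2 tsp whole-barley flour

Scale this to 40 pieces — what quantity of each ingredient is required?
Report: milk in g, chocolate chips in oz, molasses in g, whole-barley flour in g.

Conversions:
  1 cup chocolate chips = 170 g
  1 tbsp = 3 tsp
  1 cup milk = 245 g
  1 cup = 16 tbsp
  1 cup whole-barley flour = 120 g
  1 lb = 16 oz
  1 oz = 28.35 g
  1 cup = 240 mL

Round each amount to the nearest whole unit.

milk: 89 g; chocolate chips: 20 oz; molasses: 3402 g; whole-barley flour: 50 g

Scaling factor: 40/16 = 5/2 = 2.5.
milk: (2 tbsp + 1 tsp = 7/3 tbsp) × 5/2 ÷ 16 tbsp/cup × 245 g/cup ≈ 89 g
chocolate chips: 225 g × 5/2 ÷ 28.35 g/oz ≈ 20 oz
molasses: 3 lb × 5/2 × 16 oz/lb × 28.35 g/oz = 3402 g
whole-barley flour: (2 tbsp + 2 tsp = 8/3 tbsp) × 5/2 ÷ 16 tbsp/cup × 120 g/cup = 50 g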